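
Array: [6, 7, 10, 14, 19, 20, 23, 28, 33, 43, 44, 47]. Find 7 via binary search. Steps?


Search for 7:
[0,11] mid=5 arr[5]=20
[0,4] mid=2 arr[2]=10
[0,1] mid=0 arr[0]=6
[1,1] mid=1 arr[1]=7
Total: 4 comparisons


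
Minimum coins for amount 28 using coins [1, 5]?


dp[0]=0; dp[i]=1+min(dp[i-c] for c in coins)
...dp[23]=7, dp[24]=8, dp[25]=5, dp[26]=6, dp[27]=7, dp[28]=8
Minimum coins for 28 = 8


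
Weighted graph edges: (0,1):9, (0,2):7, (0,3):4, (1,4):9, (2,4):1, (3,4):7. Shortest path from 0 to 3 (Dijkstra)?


Dijkstra from 0:
Distances: {0: 0, 1: 9, 2: 7, 3: 4, 4: 8}
Shortest distance to 3 = 4, path = [0, 3]


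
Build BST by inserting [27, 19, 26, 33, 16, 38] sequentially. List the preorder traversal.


Root = 27; build tree by BST insertion.
Preorder traversal: [27, 19, 16, 26, 33, 38]


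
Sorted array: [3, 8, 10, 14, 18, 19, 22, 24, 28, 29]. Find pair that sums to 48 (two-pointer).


Two pointers: lo=0, hi=9
Found pair: (19, 29) summing to 48


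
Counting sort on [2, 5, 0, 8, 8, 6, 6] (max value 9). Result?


Count array: [1, 0, 1, 0, 0, 1, 2, 0, 2, 0]
Reconstruct: [0, 2, 5, 6, 6, 8, 8]


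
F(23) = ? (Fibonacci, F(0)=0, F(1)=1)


F(n)=F(n-1)+F(n-2)
...F(21)=10946, F(22)=17711, F(23)=28657


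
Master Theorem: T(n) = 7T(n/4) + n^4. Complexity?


a=7, b=4, c=4. log_4(7)=1.404 < c=4. Case 3: O(n^c) = O(n^4)
Complexity: O(n^4)


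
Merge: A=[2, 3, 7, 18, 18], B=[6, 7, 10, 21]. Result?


Compare heads, take smaller each step.
Merged: [2, 3, 6, 7, 7, 10, 18, 18, 21]


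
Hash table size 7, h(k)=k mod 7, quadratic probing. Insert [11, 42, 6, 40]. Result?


Insertions: 11->slot 4; 42->slot 0; 6->slot 6; 40->slot 5
Table: [42, None, None, None, 11, 40, 6]


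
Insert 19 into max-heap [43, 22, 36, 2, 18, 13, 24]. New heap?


Append 19: [43, 22, 36, 2, 18, 13, 24, 19]
Bubble up: swap idx 7(19) with idx 3(2)
Result: [43, 22, 36, 19, 18, 13, 24, 2]


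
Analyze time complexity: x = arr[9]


Analysis: constant-time operation, no loop
Complexity: O(1)


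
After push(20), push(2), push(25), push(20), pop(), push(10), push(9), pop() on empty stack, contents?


push(20) -> [20]
push(2) -> [20, 2]
push(25) -> [20, 2, 25]
push(20) -> [20, 2, 25, 20]
pop() returns 20 -> [20, 2, 25]
push(10) -> [20, 2, 25, 10]
push(9) -> [20, 2, 25, 10, 9]
pop() returns 9 -> [20, 2, 25, 10]
Final stack (bottom to top): [20, 2, 25, 10]


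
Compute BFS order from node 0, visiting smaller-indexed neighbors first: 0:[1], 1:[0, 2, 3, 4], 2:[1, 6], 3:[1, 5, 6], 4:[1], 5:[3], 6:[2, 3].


BFS queue: start with [0]
Visit order: [0, 1, 2, 3, 4, 6, 5]


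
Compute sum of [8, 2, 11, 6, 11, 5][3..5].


Prefix sums: [0, 8, 10, 21, 27, 38, 43]
Sum[3..5] = prefix[6] - prefix[3] = 43 - 21 = 22


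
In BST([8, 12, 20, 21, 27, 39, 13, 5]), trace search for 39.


BST root = 8
Search for 39: compare at each node
Path: [8, 12, 20, 21, 27, 39]


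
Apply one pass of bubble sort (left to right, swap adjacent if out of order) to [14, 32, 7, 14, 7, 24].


After one pass: [14, 7, 14, 7, 24, 32]


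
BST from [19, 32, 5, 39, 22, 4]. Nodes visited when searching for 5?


BST root = 19
Search for 5: compare at each node
Path: [19, 5]


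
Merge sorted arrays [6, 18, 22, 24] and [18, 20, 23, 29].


Compare heads, take smaller each step.
Merged: [6, 18, 18, 20, 22, 23, 24, 29]


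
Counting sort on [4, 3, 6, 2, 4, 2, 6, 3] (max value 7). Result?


Count array: [0, 0, 2, 2, 2, 0, 2, 0]
Reconstruct: [2, 2, 3, 3, 4, 4, 6, 6]


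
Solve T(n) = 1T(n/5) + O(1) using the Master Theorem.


a=1, b=5, c=0. log_5(1)=0 = c=0. Case 2: O(n^c log n) = O(log n)
Complexity: O(log n)


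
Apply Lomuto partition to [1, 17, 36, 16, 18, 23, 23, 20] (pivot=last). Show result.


Elements <= 20 go left of pivot.
Result: [1, 17, 16, 18, 20, 23, 23, 36], pivot at index 4


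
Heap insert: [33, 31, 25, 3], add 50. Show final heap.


Append 50: [33, 31, 25, 3, 50]
Bubble up: swap idx 4(50) with idx 1(31); swap idx 1(50) with idx 0(33)
Result: [50, 33, 25, 3, 31]


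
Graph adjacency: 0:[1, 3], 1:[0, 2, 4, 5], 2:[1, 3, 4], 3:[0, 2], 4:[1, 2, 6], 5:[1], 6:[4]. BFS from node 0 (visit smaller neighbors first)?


BFS queue: start with [0]
Visit order: [0, 1, 3, 2, 4, 5, 6]


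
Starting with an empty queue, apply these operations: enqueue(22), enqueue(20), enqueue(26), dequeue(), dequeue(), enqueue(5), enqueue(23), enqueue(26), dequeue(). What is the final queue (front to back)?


enqueue(22) -> [22]
enqueue(20) -> [22, 20]
enqueue(26) -> [22, 20, 26]
dequeue() returns 22 -> [20, 26]
dequeue() returns 20 -> [26]
enqueue(5) -> [26, 5]
enqueue(23) -> [26, 5, 23]
enqueue(26) -> [26, 5, 23, 26]
dequeue() returns 26 -> [5, 23, 26]
Final queue (front to back): [5, 23, 26]


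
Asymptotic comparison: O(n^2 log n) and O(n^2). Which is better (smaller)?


quadratic grows slower than n^2 log n
O(n^2) is asymptotically smaller; O(n^2 log n) grows faster


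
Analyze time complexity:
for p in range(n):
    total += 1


Per nesting level: O(n) = O(n)
Complexity: O(n)


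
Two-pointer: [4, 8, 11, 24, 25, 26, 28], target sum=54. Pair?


Two pointers: lo=0, hi=6
Found pair: (26, 28) summing to 54


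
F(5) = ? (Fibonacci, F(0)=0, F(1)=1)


F(n)=F(n-1)+F(n-2)
...F(3)=2, F(4)=3, F(5)=5


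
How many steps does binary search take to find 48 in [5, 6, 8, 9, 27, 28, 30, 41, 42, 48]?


Search for 48:
[0,9] mid=4 arr[4]=27
[5,9] mid=7 arr[7]=41
[8,9] mid=8 arr[8]=42
[9,9] mid=9 arr[9]=48
Total: 4 comparisons


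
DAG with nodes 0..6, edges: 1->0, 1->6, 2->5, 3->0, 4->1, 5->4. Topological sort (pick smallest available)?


Kahn's algorithm, process smallest node first
Order: [2, 3, 5, 4, 1, 0, 6]


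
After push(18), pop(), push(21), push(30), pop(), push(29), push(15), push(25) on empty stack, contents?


push(18) -> [18]
pop() returns 18 -> []
push(21) -> [21]
push(30) -> [21, 30]
pop() returns 30 -> [21]
push(29) -> [21, 29]
push(15) -> [21, 29, 15]
push(25) -> [21, 29, 15, 25]
Final stack (bottom to top): [21, 29, 15, 25]


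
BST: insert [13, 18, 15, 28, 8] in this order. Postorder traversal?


Root = 13; build tree by BST insertion.
Postorder traversal: [8, 15, 28, 18, 13]


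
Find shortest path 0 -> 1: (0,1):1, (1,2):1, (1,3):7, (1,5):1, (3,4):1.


Dijkstra from 0:
Distances: {0: 0, 1: 1, 2: 2, 3: 8, 4: 9, 5: 2}
Shortest distance to 1 = 1, path = [0, 1]


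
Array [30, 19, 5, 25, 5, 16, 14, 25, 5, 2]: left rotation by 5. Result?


Left rotate by 5: [16, 14, 25, 5, 2, 30, 19, 5, 25, 5]


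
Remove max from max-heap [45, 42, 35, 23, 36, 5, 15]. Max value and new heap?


Max = 45
Replace root with last, heapify down
Resulting heap: [42, 36, 35, 23, 15, 5]


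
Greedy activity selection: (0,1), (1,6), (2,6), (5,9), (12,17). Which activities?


Greedy: pick earliest-ending, then skip overlaps.
Selected (3 activities): [(0, 1), (1, 6), (12, 17)]


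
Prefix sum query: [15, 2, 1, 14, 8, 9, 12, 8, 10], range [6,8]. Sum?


Prefix sums: [0, 15, 17, 18, 32, 40, 49, 61, 69, 79]
Sum[6..8] = prefix[9] - prefix[6] = 79 - 49 = 30


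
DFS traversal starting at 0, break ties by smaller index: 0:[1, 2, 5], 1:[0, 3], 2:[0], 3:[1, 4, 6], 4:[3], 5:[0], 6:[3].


DFS stack-based: start with [0]
Visit order: [0, 1, 3, 4, 6, 2, 5]


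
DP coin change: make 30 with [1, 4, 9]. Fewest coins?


dp[0]=0; dp[i]=1+min(dp[i-c] for c in coins)
...dp[25]=5, dp[26]=4, dp[27]=3, dp[28]=4, dp[29]=5, dp[30]=5
Minimum coins for 30 = 5


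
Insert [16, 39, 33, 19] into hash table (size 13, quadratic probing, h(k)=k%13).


Insertions: 16->slot 3; 39->slot 0; 33->slot 7; 19->slot 6
Table: [39, None, None, 16, None, None, 19, 33, None, None, None, None, None]


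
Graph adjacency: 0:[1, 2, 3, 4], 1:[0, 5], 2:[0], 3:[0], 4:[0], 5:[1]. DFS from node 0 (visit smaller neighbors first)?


DFS stack-based: start with [0]
Visit order: [0, 1, 5, 2, 3, 4]


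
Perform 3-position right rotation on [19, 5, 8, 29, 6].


Right rotate by 3: [8, 29, 6, 19, 5]


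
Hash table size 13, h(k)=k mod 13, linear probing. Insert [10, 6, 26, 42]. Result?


Insertions: 10->slot 10; 6->slot 6; 26->slot 0; 42->slot 3
Table: [26, None, None, 42, None, None, 6, None, None, None, 10, None, None]


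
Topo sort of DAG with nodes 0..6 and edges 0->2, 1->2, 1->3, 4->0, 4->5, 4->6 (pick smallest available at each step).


Kahn's algorithm, process smallest node first
Order: [1, 3, 4, 0, 2, 5, 6]


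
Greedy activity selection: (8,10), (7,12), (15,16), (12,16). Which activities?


Greedy: pick earliest-ending, then skip overlaps.
Selected (2 activities): [(8, 10), (15, 16)]


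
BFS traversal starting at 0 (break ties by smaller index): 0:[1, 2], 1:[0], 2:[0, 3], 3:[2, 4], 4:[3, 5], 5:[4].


BFS queue: start with [0]
Visit order: [0, 1, 2, 3, 4, 5]


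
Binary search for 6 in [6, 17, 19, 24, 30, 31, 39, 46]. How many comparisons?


Search for 6:
[0,7] mid=3 arr[3]=24
[0,2] mid=1 arr[1]=17
[0,0] mid=0 arr[0]=6
Total: 3 comparisons


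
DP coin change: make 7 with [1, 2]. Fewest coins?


dp[0]=0; dp[i]=1+min(dp[i-c] for c in coins)
...dp[2]=1, dp[3]=2, dp[4]=2, dp[5]=3, dp[6]=3, dp[7]=4
Minimum coins for 7 = 4


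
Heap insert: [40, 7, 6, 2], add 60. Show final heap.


Append 60: [40, 7, 6, 2, 60]
Bubble up: swap idx 4(60) with idx 1(7); swap idx 1(60) with idx 0(40)
Result: [60, 40, 6, 2, 7]


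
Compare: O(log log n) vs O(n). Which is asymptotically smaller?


double-logarithmic grows slower than linear
O(log log n) is asymptotically smaller; O(n) grows faster


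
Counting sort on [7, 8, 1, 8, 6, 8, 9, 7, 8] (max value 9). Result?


Count array: [0, 1, 0, 0, 0, 0, 1, 2, 4, 1]
Reconstruct: [1, 6, 7, 7, 8, 8, 8, 8, 9]


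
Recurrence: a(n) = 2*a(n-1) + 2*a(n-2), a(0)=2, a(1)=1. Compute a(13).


Build bottom-up:
...a(11)=45024, a(12)=123008, a(13)=2*123008+2*45024=336064


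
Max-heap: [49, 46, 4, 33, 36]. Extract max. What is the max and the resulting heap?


Max = 49
Replace root with last, heapify down
Resulting heap: [46, 36, 4, 33]


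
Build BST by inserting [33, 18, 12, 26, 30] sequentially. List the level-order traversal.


Root = 33; build tree by BST insertion.
Level-Order traversal: [33, 18, 12, 26, 30]


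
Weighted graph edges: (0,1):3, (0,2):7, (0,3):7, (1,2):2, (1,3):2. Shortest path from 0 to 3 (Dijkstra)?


Dijkstra from 0:
Distances: {0: 0, 1: 3, 2: 5, 3: 5}
Shortest distance to 3 = 5, path = [0, 1, 3]


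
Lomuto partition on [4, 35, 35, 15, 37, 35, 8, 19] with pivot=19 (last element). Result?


Elements <= 19 go left of pivot.
Result: [4, 15, 8, 19, 37, 35, 35, 35], pivot at index 3


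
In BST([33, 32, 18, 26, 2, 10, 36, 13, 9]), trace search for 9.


BST root = 33
Search for 9: compare at each node
Path: [33, 32, 18, 2, 10, 9]


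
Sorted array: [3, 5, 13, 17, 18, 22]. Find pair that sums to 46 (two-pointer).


Two pointers: lo=0, hi=5
No pair sums to 46


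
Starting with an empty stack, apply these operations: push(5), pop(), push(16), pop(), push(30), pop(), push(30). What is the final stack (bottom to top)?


push(5) -> [5]
pop() returns 5 -> []
push(16) -> [16]
pop() returns 16 -> []
push(30) -> [30]
pop() returns 30 -> []
push(30) -> [30]
Final stack (bottom to top): [30]


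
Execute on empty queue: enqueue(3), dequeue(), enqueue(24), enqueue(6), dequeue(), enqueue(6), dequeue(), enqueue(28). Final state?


enqueue(3) -> [3]
dequeue() returns 3 -> []
enqueue(24) -> [24]
enqueue(6) -> [24, 6]
dequeue() returns 24 -> [6]
enqueue(6) -> [6, 6]
dequeue() returns 6 -> [6]
enqueue(28) -> [6, 28]
Final queue (front to back): [6, 28]


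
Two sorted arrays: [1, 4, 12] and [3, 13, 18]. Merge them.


Compare heads, take smaller each step.
Merged: [1, 3, 4, 12, 13, 18]


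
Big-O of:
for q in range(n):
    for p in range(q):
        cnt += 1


Per nesting level: O(n) * O(n) [triangular over q] = O(n^2)
Complexity: O(n^2)


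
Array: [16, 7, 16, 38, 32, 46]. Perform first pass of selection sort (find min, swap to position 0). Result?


After one pass: [7, 16, 16, 38, 32, 46]


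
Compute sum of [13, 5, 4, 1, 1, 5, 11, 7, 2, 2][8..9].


Prefix sums: [0, 13, 18, 22, 23, 24, 29, 40, 47, 49, 51]
Sum[8..9] = prefix[10] - prefix[8] = 51 - 47 = 4


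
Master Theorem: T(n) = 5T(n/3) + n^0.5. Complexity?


a=5, b=3, c=0.5. log_3(5)=1.465 > c=0.5. Case 1: O(n^log_b(a)) = O(n^1.465)
Complexity: O(n^1.465)


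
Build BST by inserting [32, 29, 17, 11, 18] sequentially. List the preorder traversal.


Root = 32; build tree by BST insertion.
Preorder traversal: [32, 29, 17, 11, 18]


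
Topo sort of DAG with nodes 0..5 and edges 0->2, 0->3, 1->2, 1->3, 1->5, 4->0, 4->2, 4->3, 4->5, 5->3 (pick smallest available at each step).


Kahn's algorithm, process smallest node first
Order: [1, 4, 0, 2, 5, 3]


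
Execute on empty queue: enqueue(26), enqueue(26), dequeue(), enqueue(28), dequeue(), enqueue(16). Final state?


enqueue(26) -> [26]
enqueue(26) -> [26, 26]
dequeue() returns 26 -> [26]
enqueue(28) -> [26, 28]
dequeue() returns 26 -> [28]
enqueue(16) -> [28, 16]
Final queue (front to back): [28, 16]


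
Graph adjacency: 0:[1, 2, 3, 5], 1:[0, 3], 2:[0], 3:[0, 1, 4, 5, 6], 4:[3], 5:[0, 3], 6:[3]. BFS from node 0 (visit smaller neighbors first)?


BFS queue: start with [0]
Visit order: [0, 1, 2, 3, 5, 4, 6]


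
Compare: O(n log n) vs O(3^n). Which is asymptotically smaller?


linearithmic grows slower than exponential (base 3)
O(n log n) is asymptotically smaller; O(3^n) grows faster


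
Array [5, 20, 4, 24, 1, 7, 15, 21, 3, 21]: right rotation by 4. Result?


Right rotate by 4: [15, 21, 3, 21, 5, 20, 4, 24, 1, 7]


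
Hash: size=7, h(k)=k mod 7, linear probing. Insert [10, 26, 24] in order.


Insertions: 10->slot 3; 26->slot 5; 24->slot 4
Table: [None, None, None, 10, 24, 26, None]


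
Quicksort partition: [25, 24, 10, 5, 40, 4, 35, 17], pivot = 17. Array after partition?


Elements <= 17 go left of pivot.
Result: [10, 5, 4, 17, 40, 25, 35, 24], pivot at index 3


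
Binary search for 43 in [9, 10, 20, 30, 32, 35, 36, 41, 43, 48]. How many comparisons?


Search for 43:
[0,9] mid=4 arr[4]=32
[5,9] mid=7 arr[7]=41
[8,9] mid=8 arr[8]=43
Total: 3 comparisons


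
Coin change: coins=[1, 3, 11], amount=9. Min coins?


dp[0]=0; dp[i]=1+min(dp[i-c] for c in coins)
...dp[4]=2, dp[5]=3, dp[6]=2, dp[7]=3, dp[8]=4, dp[9]=3
Minimum coins for 9 = 3


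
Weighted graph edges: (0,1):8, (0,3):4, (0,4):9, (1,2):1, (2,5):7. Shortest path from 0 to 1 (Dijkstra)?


Dijkstra from 0:
Distances: {0: 0, 1: 8, 2: 9, 3: 4, 4: 9, 5: 16}
Shortest distance to 1 = 8, path = [0, 1]


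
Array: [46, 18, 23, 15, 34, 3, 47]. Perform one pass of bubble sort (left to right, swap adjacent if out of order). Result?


After one pass: [18, 23, 15, 34, 3, 46, 47]


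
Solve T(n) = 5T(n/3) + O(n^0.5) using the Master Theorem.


a=5, b=3, c=0.5. log_3(5)=1.465 > c=0.5. Case 1: O(n^log_b(a)) = O(n^1.465)
Complexity: O(n^1.465)


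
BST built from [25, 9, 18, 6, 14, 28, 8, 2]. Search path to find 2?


BST root = 25
Search for 2: compare at each node
Path: [25, 9, 6, 2]


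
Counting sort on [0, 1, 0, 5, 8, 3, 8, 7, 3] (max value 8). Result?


Count array: [2, 1, 0, 2, 0, 1, 0, 1, 2]
Reconstruct: [0, 0, 1, 3, 3, 5, 7, 8, 8]


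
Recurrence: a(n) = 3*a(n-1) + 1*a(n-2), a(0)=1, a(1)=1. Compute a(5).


Build bottom-up:
...a(3)=13, a(4)=43, a(5)=3*43+1*13=142


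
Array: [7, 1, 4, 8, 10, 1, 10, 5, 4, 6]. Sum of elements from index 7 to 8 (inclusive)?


Prefix sums: [0, 7, 8, 12, 20, 30, 31, 41, 46, 50, 56]
Sum[7..8] = prefix[9] - prefix[7] = 50 - 41 = 9


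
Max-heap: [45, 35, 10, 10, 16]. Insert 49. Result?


Append 49: [45, 35, 10, 10, 16, 49]
Bubble up: swap idx 5(49) with idx 2(10); swap idx 2(49) with idx 0(45)
Result: [49, 35, 45, 10, 16, 10]


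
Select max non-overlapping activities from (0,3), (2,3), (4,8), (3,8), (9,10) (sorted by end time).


Greedy: pick earliest-ending, then skip overlaps.
Selected (3 activities): [(0, 3), (4, 8), (9, 10)]


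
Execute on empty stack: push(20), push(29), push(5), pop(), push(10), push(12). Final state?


push(20) -> [20]
push(29) -> [20, 29]
push(5) -> [20, 29, 5]
pop() returns 5 -> [20, 29]
push(10) -> [20, 29, 10]
push(12) -> [20, 29, 10, 12]
Final stack (bottom to top): [20, 29, 10, 12]


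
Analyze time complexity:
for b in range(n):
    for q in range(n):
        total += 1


Per nesting level: O(n) * O(n) = O(n^2)
Complexity: O(n^2)


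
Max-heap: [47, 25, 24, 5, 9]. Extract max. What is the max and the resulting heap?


Max = 47
Replace root with last, heapify down
Resulting heap: [25, 9, 24, 5]


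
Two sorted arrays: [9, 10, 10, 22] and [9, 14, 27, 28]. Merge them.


Compare heads, take smaller each step.
Merged: [9, 9, 10, 10, 14, 22, 27, 28]


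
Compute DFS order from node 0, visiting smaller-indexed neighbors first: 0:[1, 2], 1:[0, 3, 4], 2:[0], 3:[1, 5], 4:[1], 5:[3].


DFS stack-based: start with [0]
Visit order: [0, 1, 3, 5, 4, 2]


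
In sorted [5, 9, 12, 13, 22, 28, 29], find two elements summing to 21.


Two pointers: lo=0, hi=6
Found pair: (9, 12) summing to 21


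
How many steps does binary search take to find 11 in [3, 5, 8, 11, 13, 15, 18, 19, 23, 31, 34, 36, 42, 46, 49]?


Search for 11:
[0,14] mid=7 arr[7]=19
[0,6] mid=3 arr[3]=11
Total: 2 comparisons


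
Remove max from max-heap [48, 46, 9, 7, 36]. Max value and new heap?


Max = 48
Replace root with last, heapify down
Resulting heap: [46, 36, 9, 7]


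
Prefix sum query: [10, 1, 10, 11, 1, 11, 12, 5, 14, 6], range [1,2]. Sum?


Prefix sums: [0, 10, 11, 21, 32, 33, 44, 56, 61, 75, 81]
Sum[1..2] = prefix[3] - prefix[1] = 21 - 10 = 11


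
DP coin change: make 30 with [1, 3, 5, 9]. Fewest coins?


dp[0]=0; dp[i]=1+min(dp[i-c] for c in coins)
...dp[25]=5, dp[26]=4, dp[27]=3, dp[28]=4, dp[29]=5, dp[30]=4
Minimum coins for 30 = 4


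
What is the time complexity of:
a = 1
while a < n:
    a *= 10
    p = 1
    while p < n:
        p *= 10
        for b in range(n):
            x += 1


Per nesting level: O(log n) * O(log n) * O(n) = O(n (log n)^2)
Complexity: O(n (log n)^2)


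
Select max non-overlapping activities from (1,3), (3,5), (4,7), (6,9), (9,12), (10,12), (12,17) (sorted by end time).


Greedy: pick earliest-ending, then skip overlaps.
Selected (5 activities): [(1, 3), (3, 5), (6, 9), (9, 12), (12, 17)]


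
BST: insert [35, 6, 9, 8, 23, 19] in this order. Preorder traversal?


Root = 35; build tree by BST insertion.
Preorder traversal: [35, 6, 9, 8, 23, 19]


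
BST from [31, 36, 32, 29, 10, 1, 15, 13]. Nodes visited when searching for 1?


BST root = 31
Search for 1: compare at each node
Path: [31, 29, 10, 1]


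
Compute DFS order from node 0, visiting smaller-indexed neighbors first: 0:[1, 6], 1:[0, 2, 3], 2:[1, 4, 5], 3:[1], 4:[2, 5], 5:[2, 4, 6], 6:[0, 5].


DFS stack-based: start with [0]
Visit order: [0, 1, 2, 4, 5, 6, 3]


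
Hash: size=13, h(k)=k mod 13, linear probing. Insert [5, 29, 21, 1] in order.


Insertions: 5->slot 5; 29->slot 3; 21->slot 8; 1->slot 1
Table: [None, 1, None, 29, None, 5, None, None, 21, None, None, None, None]


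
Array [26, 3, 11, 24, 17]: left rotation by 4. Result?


Left rotate by 4: [17, 26, 3, 11, 24]


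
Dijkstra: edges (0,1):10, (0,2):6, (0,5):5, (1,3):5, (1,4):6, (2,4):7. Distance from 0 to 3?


Dijkstra from 0:
Distances: {0: 0, 1: 10, 2: 6, 3: 15, 4: 13, 5: 5}
Shortest distance to 3 = 15, path = [0, 1, 3]


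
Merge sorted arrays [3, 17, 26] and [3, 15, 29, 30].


Compare heads, take smaller each step.
Merged: [3, 3, 15, 17, 26, 29, 30]


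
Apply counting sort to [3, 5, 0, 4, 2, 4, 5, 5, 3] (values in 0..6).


Count array: [1, 0, 1, 2, 2, 3, 0]
Reconstruct: [0, 2, 3, 3, 4, 4, 5, 5, 5]


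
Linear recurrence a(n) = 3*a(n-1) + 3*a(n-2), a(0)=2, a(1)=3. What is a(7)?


Build bottom-up:
...a(5)=783, a(6)=2970, a(7)=3*2970+3*783=11259


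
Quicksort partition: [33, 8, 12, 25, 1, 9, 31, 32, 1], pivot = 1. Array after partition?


Elements <= 1 go left of pivot.
Result: [1, 1, 12, 25, 33, 9, 31, 32, 8], pivot at index 1


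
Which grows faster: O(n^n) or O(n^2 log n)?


n^2 log n grows slower than n^n
O(n^2 log n) is asymptotically smaller; O(n^n) grows faster


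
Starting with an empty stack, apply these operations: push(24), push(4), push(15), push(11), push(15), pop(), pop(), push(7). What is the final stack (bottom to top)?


push(24) -> [24]
push(4) -> [24, 4]
push(15) -> [24, 4, 15]
push(11) -> [24, 4, 15, 11]
push(15) -> [24, 4, 15, 11, 15]
pop() returns 15 -> [24, 4, 15, 11]
pop() returns 11 -> [24, 4, 15]
push(7) -> [24, 4, 15, 7]
Final stack (bottom to top): [24, 4, 15, 7]


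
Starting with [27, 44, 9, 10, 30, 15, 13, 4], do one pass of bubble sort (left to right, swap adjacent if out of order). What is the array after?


After one pass: [27, 9, 10, 30, 15, 13, 4, 44]


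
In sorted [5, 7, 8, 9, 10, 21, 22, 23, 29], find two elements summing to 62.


Two pointers: lo=0, hi=8
No pair sums to 62


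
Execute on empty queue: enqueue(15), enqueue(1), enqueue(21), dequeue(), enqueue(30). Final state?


enqueue(15) -> [15]
enqueue(1) -> [15, 1]
enqueue(21) -> [15, 1, 21]
dequeue() returns 15 -> [1, 21]
enqueue(30) -> [1, 21, 30]
Final queue (front to back): [1, 21, 30]


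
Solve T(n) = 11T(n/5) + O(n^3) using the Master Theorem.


a=11, b=5, c=3. log_5(11)=1.490 < c=3. Case 3: O(n^c) = O(n^3)
Complexity: O(n^3)


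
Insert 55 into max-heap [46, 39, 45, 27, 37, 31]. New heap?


Append 55: [46, 39, 45, 27, 37, 31, 55]
Bubble up: swap idx 6(55) with idx 2(45); swap idx 2(55) with idx 0(46)
Result: [55, 39, 46, 27, 37, 31, 45]


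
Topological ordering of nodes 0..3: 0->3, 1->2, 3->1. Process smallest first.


Kahn's algorithm, process smallest node first
Order: [0, 3, 1, 2]


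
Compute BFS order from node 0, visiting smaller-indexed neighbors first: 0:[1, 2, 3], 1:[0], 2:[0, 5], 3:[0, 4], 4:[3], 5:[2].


BFS queue: start with [0]
Visit order: [0, 1, 2, 3, 5, 4]


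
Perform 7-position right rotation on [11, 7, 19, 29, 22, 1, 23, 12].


Right rotate by 7: [7, 19, 29, 22, 1, 23, 12, 11]


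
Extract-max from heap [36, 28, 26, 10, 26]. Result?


Max = 36
Replace root with last, heapify down
Resulting heap: [28, 26, 26, 10]


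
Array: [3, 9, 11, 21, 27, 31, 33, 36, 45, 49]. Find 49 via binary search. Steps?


Search for 49:
[0,9] mid=4 arr[4]=27
[5,9] mid=7 arr[7]=36
[8,9] mid=8 arr[8]=45
[9,9] mid=9 arr[9]=49
Total: 4 comparisons


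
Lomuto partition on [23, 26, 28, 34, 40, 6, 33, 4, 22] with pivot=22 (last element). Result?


Elements <= 22 go left of pivot.
Result: [6, 4, 22, 34, 40, 23, 33, 26, 28], pivot at index 2


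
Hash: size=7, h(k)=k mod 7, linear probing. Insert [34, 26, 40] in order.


Insertions: 34->slot 6; 26->slot 5; 40->slot 0
Table: [40, None, None, None, None, 26, 34]


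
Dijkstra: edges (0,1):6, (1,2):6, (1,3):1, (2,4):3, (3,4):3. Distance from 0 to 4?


Dijkstra from 0:
Distances: {0: 0, 1: 6, 2: 12, 3: 7, 4: 10}
Shortest distance to 4 = 10, path = [0, 1, 3, 4]


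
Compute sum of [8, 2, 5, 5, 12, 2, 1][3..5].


Prefix sums: [0, 8, 10, 15, 20, 32, 34, 35]
Sum[3..5] = prefix[6] - prefix[3] = 34 - 15 = 19


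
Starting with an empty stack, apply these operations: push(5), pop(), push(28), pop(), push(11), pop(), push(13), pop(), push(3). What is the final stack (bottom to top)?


push(5) -> [5]
pop() returns 5 -> []
push(28) -> [28]
pop() returns 28 -> []
push(11) -> [11]
pop() returns 11 -> []
push(13) -> [13]
pop() returns 13 -> []
push(3) -> [3]
Final stack (bottom to top): [3]


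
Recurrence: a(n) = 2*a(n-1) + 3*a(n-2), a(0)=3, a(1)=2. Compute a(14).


Build bottom-up:
...a(12)=664303, a(13)=1992902, a(14)=2*1992902+3*664303=5978713


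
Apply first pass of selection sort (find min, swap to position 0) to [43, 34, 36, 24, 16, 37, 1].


After one pass: [1, 34, 36, 24, 16, 37, 43]


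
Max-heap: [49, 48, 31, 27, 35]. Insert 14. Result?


Append 14: [49, 48, 31, 27, 35, 14]
Bubble up: no swaps needed
Result: [49, 48, 31, 27, 35, 14]


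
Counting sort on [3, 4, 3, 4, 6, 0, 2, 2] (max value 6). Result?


Count array: [1, 0, 2, 2, 2, 0, 1]
Reconstruct: [0, 2, 2, 3, 3, 4, 4, 6]


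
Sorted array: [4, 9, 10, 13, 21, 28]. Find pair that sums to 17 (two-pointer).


Two pointers: lo=0, hi=5
Found pair: (4, 13) summing to 17


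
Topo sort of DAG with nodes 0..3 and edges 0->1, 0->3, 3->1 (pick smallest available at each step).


Kahn's algorithm, process smallest node first
Order: [0, 2, 3, 1]


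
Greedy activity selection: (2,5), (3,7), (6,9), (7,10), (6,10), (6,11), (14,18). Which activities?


Greedy: pick earliest-ending, then skip overlaps.
Selected (3 activities): [(2, 5), (6, 9), (14, 18)]


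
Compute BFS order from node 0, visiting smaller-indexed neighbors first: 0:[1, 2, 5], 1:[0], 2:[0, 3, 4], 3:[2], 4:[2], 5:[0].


BFS queue: start with [0]
Visit order: [0, 1, 2, 5, 3, 4]


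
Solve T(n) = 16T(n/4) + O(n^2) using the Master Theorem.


a=16, b=4, c=2. log_4(16)=2 = c=2. Case 2: O(n^c log n) = O(n^2 log n)
Complexity: O(n^2 log n)


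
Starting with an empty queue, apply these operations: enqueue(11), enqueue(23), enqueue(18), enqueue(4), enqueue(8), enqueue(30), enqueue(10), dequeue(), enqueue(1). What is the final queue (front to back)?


enqueue(11) -> [11]
enqueue(23) -> [11, 23]
enqueue(18) -> [11, 23, 18]
enqueue(4) -> [11, 23, 18, 4]
enqueue(8) -> [11, 23, 18, 4, 8]
enqueue(30) -> [11, 23, 18, 4, 8, 30]
enqueue(10) -> [11, 23, 18, 4, 8, 30, 10]
dequeue() returns 11 -> [23, 18, 4, 8, 30, 10]
enqueue(1) -> [23, 18, 4, 8, 30, 10, 1]
Final queue (front to back): [23, 18, 4, 8, 30, 10, 1]


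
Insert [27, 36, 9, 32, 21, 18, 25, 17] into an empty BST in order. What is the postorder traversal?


Root = 27; build tree by BST insertion.
Postorder traversal: [17, 18, 25, 21, 9, 32, 36, 27]


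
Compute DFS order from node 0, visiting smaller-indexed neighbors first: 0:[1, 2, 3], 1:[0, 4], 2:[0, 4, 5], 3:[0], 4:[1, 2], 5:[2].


DFS stack-based: start with [0]
Visit order: [0, 1, 4, 2, 5, 3]


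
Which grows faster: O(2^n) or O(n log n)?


linearithmic grows slower than exponential
O(n log n) is asymptotically smaller; O(2^n) grows faster


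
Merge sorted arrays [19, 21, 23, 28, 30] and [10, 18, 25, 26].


Compare heads, take smaller each step.
Merged: [10, 18, 19, 21, 23, 25, 26, 28, 30]


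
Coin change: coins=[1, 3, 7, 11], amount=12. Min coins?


dp[0]=0; dp[i]=1+min(dp[i-c] for c in coins)
...dp[7]=1, dp[8]=2, dp[9]=3, dp[10]=2, dp[11]=1, dp[12]=2
Minimum coins for 12 = 2


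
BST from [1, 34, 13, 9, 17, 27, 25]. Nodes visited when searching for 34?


BST root = 1
Search for 34: compare at each node
Path: [1, 34]


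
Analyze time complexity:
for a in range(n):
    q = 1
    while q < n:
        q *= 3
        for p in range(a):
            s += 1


Per nesting level: O(n) * O(log n) * O(n) [triangular over a] = O(n^2 log n)
Complexity: O(n^2 log n)


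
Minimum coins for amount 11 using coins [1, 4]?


dp[0]=0; dp[i]=1+min(dp[i-c] for c in coins)
...dp[6]=3, dp[7]=4, dp[8]=2, dp[9]=3, dp[10]=4, dp[11]=5
Minimum coins for 11 = 5


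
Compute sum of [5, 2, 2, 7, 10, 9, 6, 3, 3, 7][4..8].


Prefix sums: [0, 5, 7, 9, 16, 26, 35, 41, 44, 47, 54]
Sum[4..8] = prefix[9] - prefix[4] = 47 - 16 = 31


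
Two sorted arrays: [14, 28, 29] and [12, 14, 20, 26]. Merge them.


Compare heads, take smaller each step.
Merged: [12, 14, 14, 20, 26, 28, 29]


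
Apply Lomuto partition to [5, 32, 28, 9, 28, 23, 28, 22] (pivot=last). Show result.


Elements <= 22 go left of pivot.
Result: [5, 9, 22, 32, 28, 23, 28, 28], pivot at index 2


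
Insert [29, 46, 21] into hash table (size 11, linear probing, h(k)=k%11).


Insertions: 29->slot 7; 46->slot 2; 21->slot 10
Table: [None, None, 46, None, None, None, None, 29, None, None, 21]


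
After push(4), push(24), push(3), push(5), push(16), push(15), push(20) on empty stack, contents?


push(4) -> [4]
push(24) -> [4, 24]
push(3) -> [4, 24, 3]
push(5) -> [4, 24, 3, 5]
push(16) -> [4, 24, 3, 5, 16]
push(15) -> [4, 24, 3, 5, 16, 15]
push(20) -> [4, 24, 3, 5, 16, 15, 20]
Final stack (bottom to top): [4, 24, 3, 5, 16, 15, 20]


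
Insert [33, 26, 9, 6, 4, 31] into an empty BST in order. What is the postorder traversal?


Root = 33; build tree by BST insertion.
Postorder traversal: [4, 6, 9, 31, 26, 33]


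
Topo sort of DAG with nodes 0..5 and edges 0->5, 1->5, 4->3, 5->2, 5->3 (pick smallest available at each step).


Kahn's algorithm, process smallest node first
Order: [0, 1, 4, 5, 2, 3]


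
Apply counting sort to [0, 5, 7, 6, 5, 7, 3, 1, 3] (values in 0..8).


Count array: [1, 1, 0, 2, 0, 2, 1, 2, 0]
Reconstruct: [0, 1, 3, 3, 5, 5, 6, 7, 7]


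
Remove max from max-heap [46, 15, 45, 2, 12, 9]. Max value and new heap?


Max = 46
Replace root with last, heapify down
Resulting heap: [45, 15, 9, 2, 12]


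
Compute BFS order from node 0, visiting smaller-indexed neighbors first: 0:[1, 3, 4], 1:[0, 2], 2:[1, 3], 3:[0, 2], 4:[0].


BFS queue: start with [0]
Visit order: [0, 1, 3, 4, 2]


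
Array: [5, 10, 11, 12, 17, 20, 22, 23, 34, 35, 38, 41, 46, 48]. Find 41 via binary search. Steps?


Search for 41:
[0,13] mid=6 arr[6]=22
[7,13] mid=10 arr[10]=38
[11,13] mid=12 arr[12]=46
[11,11] mid=11 arr[11]=41
Total: 4 comparisons


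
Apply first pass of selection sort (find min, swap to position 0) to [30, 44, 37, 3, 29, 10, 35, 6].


After one pass: [3, 44, 37, 30, 29, 10, 35, 6]


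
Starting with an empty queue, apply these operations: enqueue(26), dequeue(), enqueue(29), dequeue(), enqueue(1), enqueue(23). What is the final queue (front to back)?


enqueue(26) -> [26]
dequeue() returns 26 -> []
enqueue(29) -> [29]
dequeue() returns 29 -> []
enqueue(1) -> [1]
enqueue(23) -> [1, 23]
Final queue (front to back): [1, 23]


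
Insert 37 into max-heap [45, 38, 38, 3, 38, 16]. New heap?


Append 37: [45, 38, 38, 3, 38, 16, 37]
Bubble up: no swaps needed
Result: [45, 38, 38, 3, 38, 16, 37]


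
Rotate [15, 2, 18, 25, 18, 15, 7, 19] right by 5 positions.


Right rotate by 5: [25, 18, 15, 7, 19, 15, 2, 18]


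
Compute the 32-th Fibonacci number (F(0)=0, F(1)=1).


F(n)=F(n-1)+F(n-2)
...F(30)=832040, F(31)=1346269, F(32)=2178309


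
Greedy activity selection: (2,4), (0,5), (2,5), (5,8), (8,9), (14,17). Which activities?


Greedy: pick earliest-ending, then skip overlaps.
Selected (4 activities): [(2, 4), (5, 8), (8, 9), (14, 17)]


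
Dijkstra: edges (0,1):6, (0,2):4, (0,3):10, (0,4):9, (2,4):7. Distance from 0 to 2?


Dijkstra from 0:
Distances: {0: 0, 1: 6, 2: 4, 3: 10, 4: 9}
Shortest distance to 2 = 4, path = [0, 2]


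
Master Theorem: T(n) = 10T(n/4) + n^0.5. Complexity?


a=10, b=4, c=0.5. log_4(10)=1.661 > c=0.5. Case 1: O(n^log_b(a)) = O(n^1.661)
Complexity: O(n^1.661)


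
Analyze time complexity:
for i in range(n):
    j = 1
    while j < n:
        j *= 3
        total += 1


Per nesting level: O(n) * O(log n) = O(n log n)
Complexity: O(n log n)


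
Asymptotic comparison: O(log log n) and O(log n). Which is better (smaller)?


double-logarithmic grows slower than logarithmic
O(log log n) is asymptotically smaller; O(log n) grows faster


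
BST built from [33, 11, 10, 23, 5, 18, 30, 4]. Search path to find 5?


BST root = 33
Search for 5: compare at each node
Path: [33, 11, 10, 5]


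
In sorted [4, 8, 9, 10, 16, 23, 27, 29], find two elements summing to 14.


Two pointers: lo=0, hi=7
Found pair: (4, 10) summing to 14


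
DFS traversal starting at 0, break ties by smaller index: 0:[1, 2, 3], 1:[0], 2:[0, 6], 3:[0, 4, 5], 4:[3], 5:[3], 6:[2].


DFS stack-based: start with [0]
Visit order: [0, 1, 2, 6, 3, 4, 5]


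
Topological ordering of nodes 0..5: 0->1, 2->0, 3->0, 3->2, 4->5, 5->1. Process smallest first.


Kahn's algorithm, process smallest node first
Order: [3, 2, 0, 4, 5, 1]


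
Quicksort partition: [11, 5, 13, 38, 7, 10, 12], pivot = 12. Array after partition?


Elements <= 12 go left of pivot.
Result: [11, 5, 7, 10, 12, 38, 13], pivot at index 4


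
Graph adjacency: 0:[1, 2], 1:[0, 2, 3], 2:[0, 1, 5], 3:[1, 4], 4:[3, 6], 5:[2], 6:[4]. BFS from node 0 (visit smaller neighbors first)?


BFS queue: start with [0]
Visit order: [0, 1, 2, 3, 5, 4, 6]


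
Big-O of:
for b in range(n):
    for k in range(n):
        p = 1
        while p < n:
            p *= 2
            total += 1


Per nesting level: O(n) * O(n) * O(log n) = O(n^2 log n)
Complexity: O(n^2 log n)


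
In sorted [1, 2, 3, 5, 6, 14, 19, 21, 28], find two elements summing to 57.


Two pointers: lo=0, hi=8
No pair sums to 57


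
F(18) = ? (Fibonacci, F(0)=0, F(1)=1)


F(n)=F(n-1)+F(n-2)
...F(16)=987, F(17)=1597, F(18)=2584


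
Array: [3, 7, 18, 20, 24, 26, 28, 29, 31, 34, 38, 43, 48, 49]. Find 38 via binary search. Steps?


Search for 38:
[0,13] mid=6 arr[6]=28
[7,13] mid=10 arr[10]=38
Total: 2 comparisons


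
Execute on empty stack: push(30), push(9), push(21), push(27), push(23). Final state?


push(30) -> [30]
push(9) -> [30, 9]
push(21) -> [30, 9, 21]
push(27) -> [30, 9, 21, 27]
push(23) -> [30, 9, 21, 27, 23]
Final stack (bottom to top): [30, 9, 21, 27, 23]


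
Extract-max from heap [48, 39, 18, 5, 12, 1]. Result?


Max = 48
Replace root with last, heapify down
Resulting heap: [39, 12, 18, 5, 1]


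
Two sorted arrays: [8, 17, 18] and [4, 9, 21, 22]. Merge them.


Compare heads, take smaller each step.
Merged: [4, 8, 9, 17, 18, 21, 22]


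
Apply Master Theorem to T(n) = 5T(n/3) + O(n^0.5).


a=5, b=3, c=0.5. log_3(5)=1.465 > c=0.5. Case 1: O(n^log_b(a)) = O(n^1.465)
Complexity: O(n^1.465)


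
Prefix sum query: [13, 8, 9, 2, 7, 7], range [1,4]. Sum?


Prefix sums: [0, 13, 21, 30, 32, 39, 46]
Sum[1..4] = prefix[5] - prefix[1] = 39 - 13 = 26


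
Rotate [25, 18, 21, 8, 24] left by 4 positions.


Left rotate by 4: [24, 25, 18, 21, 8]


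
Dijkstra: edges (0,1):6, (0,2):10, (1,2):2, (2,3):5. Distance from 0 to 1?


Dijkstra from 0:
Distances: {0: 0, 1: 6, 2: 8, 3: 13}
Shortest distance to 1 = 6, path = [0, 1]


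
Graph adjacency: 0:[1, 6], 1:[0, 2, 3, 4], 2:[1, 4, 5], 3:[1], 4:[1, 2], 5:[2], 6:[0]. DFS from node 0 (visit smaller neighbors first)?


DFS stack-based: start with [0]
Visit order: [0, 1, 2, 4, 5, 3, 6]


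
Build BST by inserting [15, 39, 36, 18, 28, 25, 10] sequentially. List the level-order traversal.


Root = 15; build tree by BST insertion.
Level-Order traversal: [15, 10, 39, 36, 18, 28, 25]


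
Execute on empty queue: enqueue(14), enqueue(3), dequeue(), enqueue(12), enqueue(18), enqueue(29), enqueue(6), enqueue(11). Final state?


enqueue(14) -> [14]
enqueue(3) -> [14, 3]
dequeue() returns 14 -> [3]
enqueue(12) -> [3, 12]
enqueue(18) -> [3, 12, 18]
enqueue(29) -> [3, 12, 18, 29]
enqueue(6) -> [3, 12, 18, 29, 6]
enqueue(11) -> [3, 12, 18, 29, 6, 11]
Final queue (front to back): [3, 12, 18, 29, 6, 11]


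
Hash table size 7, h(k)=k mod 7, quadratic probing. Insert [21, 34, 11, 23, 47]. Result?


Insertions: 21->slot 0; 34->slot 6; 11->slot 4; 23->slot 2; 47->slot 5
Table: [21, None, 23, None, 11, 47, 34]


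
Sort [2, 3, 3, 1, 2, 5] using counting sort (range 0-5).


Count array: [0, 1, 2, 2, 0, 1]
Reconstruct: [1, 2, 2, 3, 3, 5]


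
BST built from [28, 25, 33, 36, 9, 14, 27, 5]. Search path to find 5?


BST root = 28
Search for 5: compare at each node
Path: [28, 25, 9, 5]


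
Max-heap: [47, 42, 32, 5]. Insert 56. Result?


Append 56: [47, 42, 32, 5, 56]
Bubble up: swap idx 4(56) with idx 1(42); swap idx 1(56) with idx 0(47)
Result: [56, 47, 32, 5, 42]


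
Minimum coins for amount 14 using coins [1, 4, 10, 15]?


dp[0]=0; dp[i]=1+min(dp[i-c] for c in coins)
...dp[9]=3, dp[10]=1, dp[11]=2, dp[12]=3, dp[13]=4, dp[14]=2
Minimum coins for 14 = 2


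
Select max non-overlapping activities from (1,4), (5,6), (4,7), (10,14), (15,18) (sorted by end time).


Greedy: pick earliest-ending, then skip overlaps.
Selected (4 activities): [(1, 4), (5, 6), (10, 14), (15, 18)]


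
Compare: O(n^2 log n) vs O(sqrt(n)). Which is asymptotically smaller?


sublinear grows slower than n^2 log n
O(sqrt(n)) is asymptotically smaller; O(n^2 log n) grows faster


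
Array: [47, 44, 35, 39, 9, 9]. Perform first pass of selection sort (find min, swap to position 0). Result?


After one pass: [9, 44, 35, 39, 47, 9]


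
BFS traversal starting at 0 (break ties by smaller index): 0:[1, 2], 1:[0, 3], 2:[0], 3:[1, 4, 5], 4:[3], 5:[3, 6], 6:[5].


BFS queue: start with [0]
Visit order: [0, 1, 2, 3, 4, 5, 6]


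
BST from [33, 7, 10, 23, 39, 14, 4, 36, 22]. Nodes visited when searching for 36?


BST root = 33
Search for 36: compare at each node
Path: [33, 39, 36]


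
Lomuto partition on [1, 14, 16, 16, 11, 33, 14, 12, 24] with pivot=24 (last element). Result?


Elements <= 24 go left of pivot.
Result: [1, 14, 16, 16, 11, 14, 12, 24, 33], pivot at index 7


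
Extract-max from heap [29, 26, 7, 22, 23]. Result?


Max = 29
Replace root with last, heapify down
Resulting heap: [26, 23, 7, 22]


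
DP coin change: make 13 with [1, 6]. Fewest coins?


dp[0]=0; dp[i]=1+min(dp[i-c] for c in coins)
...dp[8]=3, dp[9]=4, dp[10]=5, dp[11]=6, dp[12]=2, dp[13]=3
Minimum coins for 13 = 3


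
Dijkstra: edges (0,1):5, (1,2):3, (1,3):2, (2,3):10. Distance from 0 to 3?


Dijkstra from 0:
Distances: {0: 0, 1: 5, 2: 8, 3: 7}
Shortest distance to 3 = 7, path = [0, 1, 3]


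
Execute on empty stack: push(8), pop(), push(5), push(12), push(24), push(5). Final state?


push(8) -> [8]
pop() returns 8 -> []
push(5) -> [5]
push(12) -> [5, 12]
push(24) -> [5, 12, 24]
push(5) -> [5, 12, 24, 5]
Final stack (bottom to top): [5, 12, 24, 5]


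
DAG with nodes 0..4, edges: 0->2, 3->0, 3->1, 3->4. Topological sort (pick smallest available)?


Kahn's algorithm, process smallest node first
Order: [3, 0, 1, 2, 4]


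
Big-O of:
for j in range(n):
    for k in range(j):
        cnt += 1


Per nesting level: O(n) * O(n) [triangular over j] = O(n^2)
Complexity: O(n^2)


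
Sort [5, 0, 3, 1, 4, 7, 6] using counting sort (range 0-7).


Count array: [1, 1, 0, 1, 1, 1, 1, 1]
Reconstruct: [0, 1, 3, 4, 5, 6, 7]


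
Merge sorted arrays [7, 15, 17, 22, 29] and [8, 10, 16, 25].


Compare heads, take smaller each step.
Merged: [7, 8, 10, 15, 16, 17, 22, 25, 29]


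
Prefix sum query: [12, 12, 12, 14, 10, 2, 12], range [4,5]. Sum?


Prefix sums: [0, 12, 24, 36, 50, 60, 62, 74]
Sum[4..5] = prefix[6] - prefix[4] = 62 - 50 = 12


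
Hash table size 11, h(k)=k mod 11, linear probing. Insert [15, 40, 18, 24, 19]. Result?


Insertions: 15->slot 4; 40->slot 7; 18->slot 8; 24->slot 2; 19->slot 9
Table: [None, None, 24, None, 15, None, None, 40, 18, 19, None]


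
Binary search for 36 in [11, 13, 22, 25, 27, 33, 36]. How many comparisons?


Search for 36:
[0,6] mid=3 arr[3]=25
[4,6] mid=5 arr[5]=33
[6,6] mid=6 arr[6]=36
Total: 3 comparisons


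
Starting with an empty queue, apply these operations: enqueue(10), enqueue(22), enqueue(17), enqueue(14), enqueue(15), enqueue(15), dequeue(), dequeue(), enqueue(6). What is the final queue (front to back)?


enqueue(10) -> [10]
enqueue(22) -> [10, 22]
enqueue(17) -> [10, 22, 17]
enqueue(14) -> [10, 22, 17, 14]
enqueue(15) -> [10, 22, 17, 14, 15]
enqueue(15) -> [10, 22, 17, 14, 15, 15]
dequeue() returns 10 -> [22, 17, 14, 15, 15]
dequeue() returns 22 -> [17, 14, 15, 15]
enqueue(6) -> [17, 14, 15, 15, 6]
Final queue (front to back): [17, 14, 15, 15, 6]
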